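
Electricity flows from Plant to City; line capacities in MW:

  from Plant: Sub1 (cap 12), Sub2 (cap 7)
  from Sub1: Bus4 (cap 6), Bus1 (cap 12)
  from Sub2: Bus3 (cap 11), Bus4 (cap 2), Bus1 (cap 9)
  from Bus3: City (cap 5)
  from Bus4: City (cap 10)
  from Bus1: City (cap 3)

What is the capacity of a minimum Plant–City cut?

Augment Plant→Sub1→Bus4→City: bottleneck 6, flow now 6.
Augment Plant→Sub1→Bus1→City: bottleneck 3, flow now 9.
Augment Plant→Sub2→Bus3→City: bottleneck 5, flow now 14.
Augment Plant→Sub2→Bus4→City: bottleneck 2, flow now 16.
No augmenting path remains; maximum flow = 16.
By max-flow min-cut, the minimum cut capacity equals the max flow.
In the residual graph, reachable from Plant: {Plant, Sub1, Bus1}.
Min-cut edges: Plant→Sub2 (7), Sub1→Bus4 (6), Bus1→City (3); capacity 7 + 6 + 3 = 16.

16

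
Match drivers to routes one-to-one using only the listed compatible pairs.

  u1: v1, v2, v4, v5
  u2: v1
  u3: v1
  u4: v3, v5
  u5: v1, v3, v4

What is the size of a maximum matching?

4

Unit-capacity flow: source→left, listed edges, right→sink; max matching = max flow.
Augmenting path u1→v1 (+1); matched 1.
Augmenting path u4→v3 (+1); matched 2.
Augmenting path u5→v4 (+1); matched 3.
Augmenting path u2→v1→u1→v2 (+1); matched 4.
No augmenting path remains; maximum matching = 4.
König certificate: {u1, u4, u5, v1} is a vertex cover of size 4 (every listed pair touches it), so no matching can be larger.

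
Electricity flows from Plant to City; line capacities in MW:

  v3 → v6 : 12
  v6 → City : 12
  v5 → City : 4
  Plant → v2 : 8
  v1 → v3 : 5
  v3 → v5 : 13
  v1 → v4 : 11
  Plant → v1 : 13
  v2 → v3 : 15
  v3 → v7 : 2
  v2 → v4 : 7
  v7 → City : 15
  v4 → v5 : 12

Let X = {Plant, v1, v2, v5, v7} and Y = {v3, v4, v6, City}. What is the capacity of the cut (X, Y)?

57

Edges leaving {Plant, v1, v2, v5, v7}: v1→v3 (5), v1→v4 (11), v2→v3 (15), v2→v4 (7), v5→City (4), v7→City (15).
Cut capacity = 5 + 11 + 15 + 7 + 4 + 15 = 57.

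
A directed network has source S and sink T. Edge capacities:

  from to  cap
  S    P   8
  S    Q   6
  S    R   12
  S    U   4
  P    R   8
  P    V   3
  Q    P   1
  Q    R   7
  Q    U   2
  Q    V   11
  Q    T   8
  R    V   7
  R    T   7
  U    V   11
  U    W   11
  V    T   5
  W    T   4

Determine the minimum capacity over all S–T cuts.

22

Augment S→Q→T: bottleneck 6, flow now 6.
Augment S→R→T: bottleneck 7, flow now 13.
Augment S→P→V→T: bottleneck 3, flow now 16.
Augment S→R→V→T: bottleneck 2, flow now 18.
Augment S→U→W→T: bottleneck 4, flow now 22.
No augmenting path remains; maximum flow = 22.
By max-flow min-cut, the minimum cut capacity equals the max flow.
In the residual graph, reachable from S: {S, P, R, V}.
Min-cut edges: S→Q (6), S→U (4), R→T (7), V→T (5); capacity 6 + 4 + 7 + 5 = 22.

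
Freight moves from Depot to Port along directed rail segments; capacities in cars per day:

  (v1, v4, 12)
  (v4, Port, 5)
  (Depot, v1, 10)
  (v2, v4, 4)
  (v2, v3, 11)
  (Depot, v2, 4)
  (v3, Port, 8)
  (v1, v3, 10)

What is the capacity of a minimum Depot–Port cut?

Augment Depot→v1→v3→Port: bottleneck 8, flow now 8.
Augment Depot→v1→v4→Port: bottleneck 2, flow now 10.
Augment Depot→v2→v4→Port: bottleneck 3, flow now 13.
No augmenting path remains; maximum flow = 13.
By max-flow min-cut, the minimum cut capacity equals the max flow.
In the residual graph, reachable from Depot: {Depot, v1, v2, v3, v4}.
Min-cut edges: v3→Port (8), v4→Port (5); capacity 8 + 5 = 13.

13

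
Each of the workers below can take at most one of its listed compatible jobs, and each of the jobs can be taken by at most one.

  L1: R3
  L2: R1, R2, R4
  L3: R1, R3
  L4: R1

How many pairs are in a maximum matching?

Unit-capacity flow: source→left, listed edges, right→sink; max matching = max flow.
Augmenting path L1→R3 (+1); matched 1.
Augmenting path L2→R1 (+1); matched 2.
Augmenting path L3→R1→L2→R2 (+1); matched 3.
No augmenting path remains; maximum matching = 3.
König certificate: {L2, R1, R3} is a vertex cover of size 3 (every listed pair touches it), so no matching can be larger.

3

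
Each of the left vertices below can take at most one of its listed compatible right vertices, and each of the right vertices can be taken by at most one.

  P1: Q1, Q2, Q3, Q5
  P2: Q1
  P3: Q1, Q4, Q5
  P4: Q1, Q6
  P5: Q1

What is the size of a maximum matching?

Unit-capacity flow: source→left, listed edges, right→sink; max matching = max flow.
Augmenting path P1→Q1 (+1); matched 1.
Augmenting path P3→Q4 (+1); matched 2.
Augmenting path P4→Q6 (+1); matched 3.
Augmenting path P2→Q1→P1→Q2 (+1); matched 4.
No augmenting path remains; maximum matching = 4.
König certificate: {P1, P3, P4, Q1} is a vertex cover of size 4 (every listed pair touches it), so no matching can be larger.

4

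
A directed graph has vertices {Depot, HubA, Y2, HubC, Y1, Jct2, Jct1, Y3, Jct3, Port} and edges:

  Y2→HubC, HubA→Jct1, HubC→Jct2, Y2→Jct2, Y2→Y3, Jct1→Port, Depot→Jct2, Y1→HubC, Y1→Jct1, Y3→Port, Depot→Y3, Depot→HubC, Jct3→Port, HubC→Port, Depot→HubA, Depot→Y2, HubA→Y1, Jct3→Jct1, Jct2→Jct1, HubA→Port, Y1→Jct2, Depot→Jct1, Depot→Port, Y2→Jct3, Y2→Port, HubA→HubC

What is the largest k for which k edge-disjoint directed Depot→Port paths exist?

6

Assign every edge capacity 1; by Menger, the answer equals the max flow.
Path Depot→Port (+1); total 1.
Path Depot→HubA→Port (+1); total 2.
Path Depot→Y2→Port (+1); total 3.
Path Depot→HubC→Port (+1); total 4.
Path Depot→Jct1→Port (+1); total 5.
Path Depot→Y3→Port (+1); total 6.
No residual Depot→Port path; max flow = 6.
Certifying cut of size 6: {Depot→HubA, Depot→HubC, Depot→Port, Depot→Y2, Depot→Y3, Jct1→Port}.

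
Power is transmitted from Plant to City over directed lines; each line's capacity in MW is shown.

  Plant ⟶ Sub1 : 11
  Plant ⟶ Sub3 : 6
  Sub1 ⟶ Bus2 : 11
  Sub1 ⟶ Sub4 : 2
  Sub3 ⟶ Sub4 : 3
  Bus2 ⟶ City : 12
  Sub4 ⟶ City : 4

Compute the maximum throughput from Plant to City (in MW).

Augment Plant→Sub1→Bus2→City: bottleneck 11, flow now 11.
Augment Plant→Sub3→Sub4→City: bottleneck 3, flow now 14.
No augmenting path remains; maximum flow = 14.
In the residual graph, reachable from Plant: {Plant, Sub3}.
Min-cut edges: Plant→Sub1 (11), Sub3→Sub4 (3); capacity 11 + 3 = 14.
This cut is saturated, so no flow can exceed 14.

14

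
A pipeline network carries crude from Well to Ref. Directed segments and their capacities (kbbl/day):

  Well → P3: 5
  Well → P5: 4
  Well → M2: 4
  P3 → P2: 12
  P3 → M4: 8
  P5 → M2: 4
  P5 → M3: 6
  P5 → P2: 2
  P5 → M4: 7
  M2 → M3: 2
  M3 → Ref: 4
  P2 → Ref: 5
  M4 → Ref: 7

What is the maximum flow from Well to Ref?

11

Augment Well→P3→P2→Ref: bottleneck 5, flow now 5.
Augment Well→P5→M3→Ref: bottleneck 4, flow now 9.
Augment Well→M2→M3→P5→M4→Ref: bottleneck 2, flow now 11. (uses reverse residual edge)
No augmenting path remains; maximum flow = 11.
In the residual graph, reachable from Well: {Well, M2}.
Min-cut edges: Well→P3 (5), Well→P5 (4), M2→M3 (2); capacity 5 + 4 + 2 = 11.
This cut is saturated, so no flow can exceed 11.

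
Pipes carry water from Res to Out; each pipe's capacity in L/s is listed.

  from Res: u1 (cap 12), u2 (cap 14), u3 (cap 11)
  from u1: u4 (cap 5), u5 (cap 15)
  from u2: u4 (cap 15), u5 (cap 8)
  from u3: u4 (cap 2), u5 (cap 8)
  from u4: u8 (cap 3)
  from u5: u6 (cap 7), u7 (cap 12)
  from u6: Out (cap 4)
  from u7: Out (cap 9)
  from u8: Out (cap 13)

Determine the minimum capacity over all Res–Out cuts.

16

Augment Res→u1→u4→u8→Out: bottleneck 3, flow now 3.
Augment Res→u1→u5→u6→Out: bottleneck 4, flow now 7.
Augment Res→u1→u5→u7→Out: bottleneck 5, flow now 12.
Augment Res→u2→u5→u7→Out: bottleneck 4, flow now 16.
No augmenting path remains; maximum flow = 16.
By max-flow min-cut, the minimum cut capacity equals the max flow.
In the residual graph, reachable from Res: {Res, u1, u2, u3, u4, u5, u6, u7}.
Min-cut edges: u4→u8 (3), u6→Out (4), u7→Out (9); capacity 3 + 4 + 9 = 16.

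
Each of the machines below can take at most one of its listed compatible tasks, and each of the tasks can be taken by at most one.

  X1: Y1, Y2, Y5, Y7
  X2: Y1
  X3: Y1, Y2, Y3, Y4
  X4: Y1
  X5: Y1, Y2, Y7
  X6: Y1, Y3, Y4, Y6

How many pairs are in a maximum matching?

Unit-capacity flow: source→left, listed edges, right→sink; max matching = max flow.
Augmenting path X1→Y1 (+1); matched 1.
Augmenting path X3→Y2 (+1); matched 2.
Augmenting path X5→Y7 (+1); matched 3.
Augmenting path X6→Y3 (+1); matched 4.
Augmenting path X2→Y1→X1→Y5 (+1); matched 5.
No augmenting path remains; maximum matching = 5.
König certificate: {X1, X3, X5, X6, Y1} is a vertex cover of size 5 (every listed pair touches it), so no matching can be larger.

5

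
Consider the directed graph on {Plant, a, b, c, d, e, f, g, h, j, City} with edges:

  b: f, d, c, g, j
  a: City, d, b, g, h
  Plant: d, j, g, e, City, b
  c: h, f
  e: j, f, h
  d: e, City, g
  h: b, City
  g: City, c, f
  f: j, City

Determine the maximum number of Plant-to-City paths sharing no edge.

Assign every edge capacity 1; by Menger, the answer equals the max flow.
Path Plant→City (+1); total 1.
Path Plant→d→City (+1); total 2.
Path Plant→g→City (+1); total 3.
Path Plant→b→f→City (+1); total 4.
Path Plant→e→h→City (+1); total 5.
No residual Plant→City path; max flow = 5.
Certifying cut of size 5: {Plant→City, Plant→b, Plant→d, Plant→e, Plant→g}.

5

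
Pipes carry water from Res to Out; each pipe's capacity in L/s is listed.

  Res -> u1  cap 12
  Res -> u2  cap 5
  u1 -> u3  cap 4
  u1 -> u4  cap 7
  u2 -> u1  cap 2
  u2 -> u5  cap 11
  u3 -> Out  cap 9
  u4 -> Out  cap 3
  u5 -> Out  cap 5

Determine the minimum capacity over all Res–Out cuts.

Augment Res→u1→u3→Out: bottleneck 4, flow now 4.
Augment Res→u1→u4→Out: bottleneck 3, flow now 7.
Augment Res→u2→u5→Out: bottleneck 5, flow now 12.
No augmenting path remains; maximum flow = 12.
By max-flow min-cut, the minimum cut capacity equals the max flow.
In the residual graph, reachable from Res: {Res, u1, u4}.
Min-cut edges: Res→u2 (5), u1→u3 (4), u4→Out (3); capacity 5 + 4 + 3 = 12.

12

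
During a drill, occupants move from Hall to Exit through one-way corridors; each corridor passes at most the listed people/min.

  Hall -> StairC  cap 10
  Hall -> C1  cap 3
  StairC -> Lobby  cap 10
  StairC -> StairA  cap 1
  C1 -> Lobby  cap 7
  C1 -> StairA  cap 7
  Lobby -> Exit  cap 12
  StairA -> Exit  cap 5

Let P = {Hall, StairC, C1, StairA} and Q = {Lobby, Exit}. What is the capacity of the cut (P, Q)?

Edges leaving {Hall, StairC, C1, StairA}: StairC→Lobby (10), C1→Lobby (7), StairA→Exit (5).
Cut capacity = 10 + 7 + 5 = 22.

22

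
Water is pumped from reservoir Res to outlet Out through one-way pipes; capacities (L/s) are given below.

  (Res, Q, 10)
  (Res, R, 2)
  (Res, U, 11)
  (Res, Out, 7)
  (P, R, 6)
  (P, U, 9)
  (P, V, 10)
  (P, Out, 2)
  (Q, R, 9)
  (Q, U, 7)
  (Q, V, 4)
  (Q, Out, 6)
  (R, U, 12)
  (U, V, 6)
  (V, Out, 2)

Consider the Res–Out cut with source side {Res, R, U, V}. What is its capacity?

19

Edges leaving {Res, R, U, V}: Res→Q (10), Res→Out (7), V→Out (2).
Cut capacity = 10 + 7 + 2 = 19.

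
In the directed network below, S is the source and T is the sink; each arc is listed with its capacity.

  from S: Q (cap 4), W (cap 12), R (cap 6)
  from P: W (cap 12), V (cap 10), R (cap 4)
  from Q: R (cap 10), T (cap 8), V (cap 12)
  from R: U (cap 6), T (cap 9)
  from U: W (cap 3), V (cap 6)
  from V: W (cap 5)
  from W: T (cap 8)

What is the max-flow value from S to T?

18

Augment S→Q→T: bottleneck 4, flow now 4.
Augment S→R→T: bottleneck 6, flow now 10.
Augment S→W→T: bottleneck 8, flow now 18.
No augmenting path remains; maximum flow = 18.
In the residual graph, reachable from S: {S, W}.
Min-cut edges: S→Q (4), S→R (6), W→T (8); capacity 4 + 6 + 8 = 18.
This cut is saturated, so no flow can exceed 18.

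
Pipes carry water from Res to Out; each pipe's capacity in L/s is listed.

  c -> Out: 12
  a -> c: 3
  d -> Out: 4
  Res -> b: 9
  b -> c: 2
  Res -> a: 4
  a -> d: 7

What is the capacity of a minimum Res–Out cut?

6

Augment Res→a→c→Out: bottleneck 3, flow now 3.
Augment Res→a→d→Out: bottleneck 1, flow now 4.
Augment Res→b→c→Out: bottleneck 2, flow now 6.
No augmenting path remains; maximum flow = 6.
By max-flow min-cut, the minimum cut capacity equals the max flow.
In the residual graph, reachable from Res: {Res, b}.
Min-cut edges: Res→a (4), b→c (2); capacity 4 + 2 = 6.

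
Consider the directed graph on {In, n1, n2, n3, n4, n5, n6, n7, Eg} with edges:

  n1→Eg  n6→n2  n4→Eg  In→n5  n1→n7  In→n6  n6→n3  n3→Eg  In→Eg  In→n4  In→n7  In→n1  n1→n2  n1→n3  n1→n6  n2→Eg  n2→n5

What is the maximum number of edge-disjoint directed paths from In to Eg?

4

Assign every edge capacity 1; by Menger, the answer equals the max flow.
Path In→Eg (+1); total 1.
Path In→n1→Eg (+1); total 2.
Path In→n4→Eg (+1); total 3.
Path In→n6→n2→Eg (+1); total 4.
No residual In→Eg path; max flow = 4.
Certifying cut of size 4: {In→Eg, In→n1, In→n4, In→n6}.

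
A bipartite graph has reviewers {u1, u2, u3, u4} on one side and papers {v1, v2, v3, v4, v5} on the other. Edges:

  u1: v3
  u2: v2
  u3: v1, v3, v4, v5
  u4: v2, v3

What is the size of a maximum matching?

3

Unit-capacity flow: source→left, listed edges, right→sink; max matching = max flow.
Augmenting path u1→v3 (+1); matched 1.
Augmenting path u2→v2 (+1); matched 2.
Augmenting path u3→v1 (+1); matched 3.
No augmenting path remains; maximum matching = 3.
König certificate: {u3, v2, v3} is a vertex cover of size 3 (every listed pair touches it), so no matching can be larger.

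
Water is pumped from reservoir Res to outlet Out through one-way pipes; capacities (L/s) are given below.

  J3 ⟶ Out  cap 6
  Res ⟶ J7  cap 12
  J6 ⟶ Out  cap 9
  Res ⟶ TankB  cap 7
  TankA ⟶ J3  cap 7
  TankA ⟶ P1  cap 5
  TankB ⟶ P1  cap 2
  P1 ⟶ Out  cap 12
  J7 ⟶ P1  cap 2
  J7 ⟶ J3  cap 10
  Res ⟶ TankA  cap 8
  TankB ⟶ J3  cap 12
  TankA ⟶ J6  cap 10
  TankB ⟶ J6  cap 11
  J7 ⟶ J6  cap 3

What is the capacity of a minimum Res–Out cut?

Augment Res→J7→J6→Out: bottleneck 3, flow now 3.
Augment Res→J7→J3→Out: bottleneck 6, flow now 9.
Augment Res→J7→P1→Out: bottleneck 2, flow now 11.
Augment Res→TankB→J6→Out: bottleneck 6, flow now 17.
Augment Res→TankB→P1→Out: bottleneck 1, flow now 18.
Augment Res→TankA→P1→Out: bottleneck 5, flow now 23.
Augment Res→TankA→J6→TankB→P1→Out: bottleneck 1, flow now 24. (uses reverse residual edge)
No augmenting path remains; maximum flow = 24.
By max-flow min-cut, the minimum cut capacity equals the max flow.
In the residual graph, reachable from Res: {Res, J7, TankB, TankA, J6, J3}.
Min-cut edges: J7→P1 (2), TankB→P1 (2), TankA→P1 (5), J6→Out (9), J3→Out (6); capacity 2 + 2 + 5 + 9 + 6 = 24.

24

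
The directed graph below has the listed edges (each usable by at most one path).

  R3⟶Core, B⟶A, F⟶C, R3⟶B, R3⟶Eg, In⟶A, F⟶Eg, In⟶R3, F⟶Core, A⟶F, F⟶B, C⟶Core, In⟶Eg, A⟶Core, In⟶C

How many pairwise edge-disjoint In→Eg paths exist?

3

Assign every edge capacity 1; by Menger, the answer equals the max flow.
Path In→Eg (+1); total 1.
Path In→R3→Eg (+1); total 2.
Path In→A→F→Eg (+1); total 3.
No residual In→Eg path; max flow = 3.
Certifying cut of size 3: {In→A, In→Eg, In→R3}.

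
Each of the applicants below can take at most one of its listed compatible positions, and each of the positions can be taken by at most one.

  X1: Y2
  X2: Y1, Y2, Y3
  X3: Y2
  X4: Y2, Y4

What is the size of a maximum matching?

Unit-capacity flow: source→left, listed edges, right→sink; max matching = max flow.
Augmenting path X1→Y2 (+1); matched 1.
Augmenting path X2→Y1 (+1); matched 2.
Augmenting path X4→Y4 (+1); matched 3.
No augmenting path remains; maximum matching = 3.
König certificate: {X2, X4, Y2} is a vertex cover of size 3 (every listed pair touches it), so no matching can be larger.

3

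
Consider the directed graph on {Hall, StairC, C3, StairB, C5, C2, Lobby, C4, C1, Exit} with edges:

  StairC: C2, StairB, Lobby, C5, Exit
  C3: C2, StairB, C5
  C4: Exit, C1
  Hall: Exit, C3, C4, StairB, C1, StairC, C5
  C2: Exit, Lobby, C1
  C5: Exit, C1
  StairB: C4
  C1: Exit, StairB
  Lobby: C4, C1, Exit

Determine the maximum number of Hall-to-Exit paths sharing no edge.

Assign every edge capacity 1; by Menger, the answer equals the max flow.
Path Hall→Exit (+1); total 1.
Path Hall→StairC→Exit (+1); total 2.
Path Hall→C5→Exit (+1); total 3.
Path Hall→C4→Exit (+1); total 4.
Path Hall→C1→Exit (+1); total 5.
Path Hall→C3→C2→Exit (+1); total 6.
No residual Hall→Exit path; max flow = 6.
Certifying cut of size 6: {C1→Exit, C4→Exit, Hall→C3, Hall→C5, Hall→Exit, Hall→StairC}.

6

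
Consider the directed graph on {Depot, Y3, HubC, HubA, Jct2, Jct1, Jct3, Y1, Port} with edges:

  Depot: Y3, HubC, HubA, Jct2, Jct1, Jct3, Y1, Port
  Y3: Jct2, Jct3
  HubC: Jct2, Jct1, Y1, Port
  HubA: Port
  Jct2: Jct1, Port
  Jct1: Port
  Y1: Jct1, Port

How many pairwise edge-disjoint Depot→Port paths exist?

6

Assign every edge capacity 1; by Menger, the answer equals the max flow.
Path Depot→Port (+1); total 1.
Path Depot→HubC→Port (+1); total 2.
Path Depot→HubA→Port (+1); total 3.
Path Depot→Jct2→Port (+1); total 4.
Path Depot→Jct1→Port (+1); total 5.
Path Depot→Y1→Port (+1); total 6.
No residual Depot→Port path; max flow = 6.
Certifying cut of size 6: {Depot→HubA, Depot→HubC, Depot→Port, Depot→Y1, Jct1→Port, Jct2→Port}.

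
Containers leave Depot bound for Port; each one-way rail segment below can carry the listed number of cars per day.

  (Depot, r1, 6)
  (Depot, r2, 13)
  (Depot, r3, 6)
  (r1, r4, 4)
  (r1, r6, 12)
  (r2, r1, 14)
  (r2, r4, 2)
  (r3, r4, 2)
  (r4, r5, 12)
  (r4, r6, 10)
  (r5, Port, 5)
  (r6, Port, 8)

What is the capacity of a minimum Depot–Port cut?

13

Augment Depot→r1→r6→Port: bottleneck 6, flow now 6.
Augment Depot→r2→r1→r6→Port: bottleneck 2, flow now 8.
Augment Depot→r2→r4→r5→Port: bottleneck 2, flow now 10.
Augment Depot→r3→r4→r5→Port: bottleneck 2, flow now 12.
Augment Depot→r2→r1→r4→r5→Port: bottleneck 1, flow now 13.
No augmenting path remains; maximum flow = 13.
By max-flow min-cut, the minimum cut capacity equals the max flow.
In the residual graph, reachable from Depot: {Depot, r1, r2, r3, r4, r5, r6}.
Min-cut edges: r5→Port (5), r6→Port (8); capacity 5 + 8 = 13.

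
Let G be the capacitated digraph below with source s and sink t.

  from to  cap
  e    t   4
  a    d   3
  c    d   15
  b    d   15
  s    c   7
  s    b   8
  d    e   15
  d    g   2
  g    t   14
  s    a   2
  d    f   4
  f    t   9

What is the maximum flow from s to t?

10

Augment s→a→d→e→t: bottleneck 2, flow now 2.
Augment s→b→d→e→t: bottleneck 2, flow now 4.
Augment s→b→d→f→t: bottleneck 4, flow now 8.
Augment s→b→d→g→t: bottleneck 2, flow now 10.
No augmenting path remains; maximum flow = 10.
In the residual graph, reachable from s: {s, a, b, c, d, e}.
Min-cut edges: d→f (4), d→g (2), e→t (4); capacity 4 + 2 + 4 = 10.
This cut is saturated, so no flow can exceed 10.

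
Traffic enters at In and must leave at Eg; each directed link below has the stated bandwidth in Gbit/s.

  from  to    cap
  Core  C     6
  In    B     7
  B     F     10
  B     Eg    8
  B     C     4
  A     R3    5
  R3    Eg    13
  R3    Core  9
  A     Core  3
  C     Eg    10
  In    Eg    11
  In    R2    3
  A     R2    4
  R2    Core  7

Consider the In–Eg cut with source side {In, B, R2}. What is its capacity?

Edges leaving {In, B, R2}: In→Eg (11), B→F (10), B→C (4), B→Eg (8), R2→Core (7).
Cut capacity = 11 + 10 + 4 + 8 + 7 = 40.

40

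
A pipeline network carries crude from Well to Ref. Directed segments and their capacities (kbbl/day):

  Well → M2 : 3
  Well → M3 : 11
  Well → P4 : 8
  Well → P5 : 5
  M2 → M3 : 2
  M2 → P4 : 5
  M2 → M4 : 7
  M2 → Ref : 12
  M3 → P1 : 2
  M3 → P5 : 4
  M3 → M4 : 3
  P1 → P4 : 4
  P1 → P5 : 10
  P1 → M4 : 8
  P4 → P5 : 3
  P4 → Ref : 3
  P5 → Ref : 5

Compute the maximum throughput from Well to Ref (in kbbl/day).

11

Augment Well→M2→Ref: bottleneck 3, flow now 3.
Augment Well→P4→Ref: bottleneck 3, flow now 6.
Augment Well→P5→Ref: bottleneck 5, flow now 11.
No augmenting path remains; maximum flow = 11.
In the residual graph, reachable from Well: {Well, M3, P1, P4, P5, M4}.
Min-cut edges: Well→M2 (3), P4→Ref (3), P5→Ref (5); capacity 3 + 3 + 5 = 11.
This cut is saturated, so no flow can exceed 11.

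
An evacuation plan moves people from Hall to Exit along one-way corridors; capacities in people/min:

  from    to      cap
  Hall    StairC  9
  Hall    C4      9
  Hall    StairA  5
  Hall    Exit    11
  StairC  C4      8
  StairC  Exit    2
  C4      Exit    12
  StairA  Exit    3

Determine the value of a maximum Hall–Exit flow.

28

Augment Hall→Exit: bottleneck 11, flow now 11.
Augment Hall→StairC→Exit: bottleneck 2, flow now 13.
Augment Hall→C4→Exit: bottleneck 9, flow now 22.
Augment Hall→StairA→Exit: bottleneck 3, flow now 25.
Augment Hall→StairC→C4→Exit: bottleneck 3, flow now 28.
No augmenting path remains; maximum flow = 28.
In the residual graph, reachable from Hall: {Hall, StairC, C4, StairA}.
Min-cut edges: Hall→Exit (11), StairC→Exit (2), C4→Exit (12), StairA→Exit (3); capacity 11 + 2 + 12 + 3 = 28.
This cut is saturated, so no flow can exceed 28.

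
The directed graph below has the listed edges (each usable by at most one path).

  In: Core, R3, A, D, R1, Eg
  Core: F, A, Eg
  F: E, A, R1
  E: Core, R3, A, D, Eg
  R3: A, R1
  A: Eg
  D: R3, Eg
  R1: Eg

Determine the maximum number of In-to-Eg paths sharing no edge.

5

Assign every edge capacity 1; by Menger, the answer equals the max flow.
Path In→Eg (+1); total 1.
Path In→Core→Eg (+1); total 2.
Path In→A→Eg (+1); total 3.
Path In→D→Eg (+1); total 4.
Path In→R1→Eg (+1); total 5.
No residual In→Eg path; max flow = 5.
Certifying cut of size 5: {A→Eg, In→Core, In→D, In→Eg, R1→Eg}.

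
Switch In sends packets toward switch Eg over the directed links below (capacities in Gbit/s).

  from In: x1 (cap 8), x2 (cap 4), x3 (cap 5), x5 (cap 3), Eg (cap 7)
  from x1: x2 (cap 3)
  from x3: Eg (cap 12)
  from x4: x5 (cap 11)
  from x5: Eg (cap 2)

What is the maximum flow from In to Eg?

Augment In→Eg: bottleneck 7, flow now 7.
Augment In→x3→Eg: bottleneck 5, flow now 12.
Augment In→x5→Eg: bottleneck 2, flow now 14.
No augmenting path remains; maximum flow = 14.
In the residual graph, reachable from In: {In, x1, x2, x5}.
Min-cut edges: In→x3 (5), In→Eg (7), x5→Eg (2); capacity 5 + 7 + 2 = 14.
This cut is saturated, so no flow can exceed 14.

14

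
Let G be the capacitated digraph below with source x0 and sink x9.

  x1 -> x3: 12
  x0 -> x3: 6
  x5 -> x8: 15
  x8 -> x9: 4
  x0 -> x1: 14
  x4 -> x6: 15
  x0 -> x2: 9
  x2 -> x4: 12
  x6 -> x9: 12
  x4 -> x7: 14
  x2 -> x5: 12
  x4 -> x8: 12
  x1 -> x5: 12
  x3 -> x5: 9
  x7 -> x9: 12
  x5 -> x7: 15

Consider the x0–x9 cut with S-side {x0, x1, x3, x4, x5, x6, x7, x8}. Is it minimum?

No — its capacity is 37, but the minimum cut has capacity 25.

Given cut capacity: 9 + 12 + 12 + 4 = 37.
Augment x0→x1→x5→x7→x9: bottleneck 12, flow now 12.
Augment x0→x2→x4→x6→x9: bottleneck 9, flow now 21.
Augment x0→x3→x5→x8→x9: bottleneck 4, flow now 25.
No augmenting path remains; maximum flow = 25.
In the residual graph, reachable from x0: {x0, x1, x3, x5, x7, x8}.
Min-cut edges: x0→x2 (9), x7→x9 (12), x8→x9 (4); capacity 9 + 12 + 4 = 25.
Cut capacity 37 exceeds the max flow 25, so it is not minimum.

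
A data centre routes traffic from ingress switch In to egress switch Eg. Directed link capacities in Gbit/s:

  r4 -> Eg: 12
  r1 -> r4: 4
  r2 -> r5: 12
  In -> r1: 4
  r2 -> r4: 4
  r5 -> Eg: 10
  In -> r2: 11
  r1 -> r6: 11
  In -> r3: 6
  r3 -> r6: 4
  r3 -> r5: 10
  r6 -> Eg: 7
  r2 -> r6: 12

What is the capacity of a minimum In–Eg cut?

21

Augment In→r1→r4→Eg: bottleneck 4, flow now 4.
Augment In→r2→r4→Eg: bottleneck 4, flow now 8.
Augment In→r2→r5→Eg: bottleneck 7, flow now 15.
Augment In→r3→r5→Eg: bottleneck 3, flow now 18.
Augment In→r3→r6→Eg: bottleneck 3, flow now 21.
No augmenting path remains; maximum flow = 21.
By max-flow min-cut, the minimum cut capacity equals the max flow.
In the residual graph, reachable from In: {In}.
Min-cut edges: In→r1 (4), In→r2 (11), In→r3 (6); capacity 4 + 11 + 6 = 21.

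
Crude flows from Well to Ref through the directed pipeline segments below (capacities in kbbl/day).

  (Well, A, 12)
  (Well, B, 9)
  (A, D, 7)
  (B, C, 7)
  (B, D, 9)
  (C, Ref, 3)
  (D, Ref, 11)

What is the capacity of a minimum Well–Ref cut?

Augment Well→A→D→Ref: bottleneck 7, flow now 7.
Augment Well→B→C→Ref: bottleneck 3, flow now 10.
Augment Well→B→D→Ref: bottleneck 4, flow now 14.
No augmenting path remains; maximum flow = 14.
By max-flow min-cut, the minimum cut capacity equals the max flow.
In the residual graph, reachable from Well: {Well, A, B, C, D}.
Min-cut edges: C→Ref (3), D→Ref (11); capacity 3 + 11 = 14.

14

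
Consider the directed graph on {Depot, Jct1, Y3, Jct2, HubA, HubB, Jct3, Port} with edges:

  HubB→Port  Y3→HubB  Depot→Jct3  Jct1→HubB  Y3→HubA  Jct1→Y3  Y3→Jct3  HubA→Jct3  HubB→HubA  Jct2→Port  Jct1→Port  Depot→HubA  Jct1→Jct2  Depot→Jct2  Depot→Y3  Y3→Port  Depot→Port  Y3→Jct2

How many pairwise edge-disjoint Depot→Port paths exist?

3

Assign every edge capacity 1; by Menger, the answer equals the max flow.
Path Depot→Port (+1); total 1.
Path Depot→Y3→Port (+1); total 2.
Path Depot→Jct2→Port (+1); total 3.
No residual Depot→Port path; max flow = 3.
Certifying cut of size 3: {Depot→Jct2, Depot→Port, Depot→Y3}.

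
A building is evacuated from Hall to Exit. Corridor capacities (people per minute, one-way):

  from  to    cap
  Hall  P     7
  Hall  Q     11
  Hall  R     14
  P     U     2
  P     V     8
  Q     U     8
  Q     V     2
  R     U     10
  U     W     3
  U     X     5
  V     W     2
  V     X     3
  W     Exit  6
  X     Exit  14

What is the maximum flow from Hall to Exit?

13

Augment Hall→P→U→W→Exit: bottleneck 2, flow now 2.
Augment Hall→P→V→W→Exit: bottleneck 2, flow now 4.
Augment Hall→P→V→X→Exit: bottleneck 3, flow now 7.
Augment Hall→Q→U→W→Exit: bottleneck 1, flow now 8.
Augment Hall→Q→U→X→Exit: bottleneck 5, flow now 13.
No augmenting path remains; maximum flow = 13.
In the residual graph, reachable from Hall: {Hall, P, Q, R, U, V}.
Min-cut edges: U→W (3), U→X (5), V→W (2), V→X (3); capacity 3 + 5 + 2 + 3 = 13.
This cut is saturated, so no flow can exceed 13.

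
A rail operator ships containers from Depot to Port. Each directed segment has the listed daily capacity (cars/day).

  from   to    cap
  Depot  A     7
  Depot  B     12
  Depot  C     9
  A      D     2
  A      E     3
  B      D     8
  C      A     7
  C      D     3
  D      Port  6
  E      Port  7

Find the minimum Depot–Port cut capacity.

9

Augment Depot→A→D→Port: bottleneck 2, flow now 2.
Augment Depot→A→E→Port: bottleneck 3, flow now 5.
Augment Depot→B→D→Port: bottleneck 4, flow now 9.
No augmenting path remains; maximum flow = 9.
By max-flow min-cut, the minimum cut capacity equals the max flow.
In the residual graph, reachable from Depot: {Depot, A, B, C, D}.
Min-cut edges: A→E (3), D→Port (6); capacity 3 + 6 = 9.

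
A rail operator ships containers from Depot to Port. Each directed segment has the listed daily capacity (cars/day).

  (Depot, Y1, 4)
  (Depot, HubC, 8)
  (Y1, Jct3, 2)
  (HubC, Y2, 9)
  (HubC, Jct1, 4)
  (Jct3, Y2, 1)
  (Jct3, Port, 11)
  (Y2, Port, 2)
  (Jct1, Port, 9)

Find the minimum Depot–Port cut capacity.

8

Augment Depot→Y1→Jct3→Port: bottleneck 2, flow now 2.
Augment Depot→HubC→Y2→Port: bottleneck 2, flow now 4.
Augment Depot→HubC→Jct1→Port: bottleneck 4, flow now 8.
No augmenting path remains; maximum flow = 8.
By max-flow min-cut, the minimum cut capacity equals the max flow.
In the residual graph, reachable from Depot: {Depot, Y1, HubC, Y2}.
Min-cut edges: Y1→Jct3 (2), HubC→Jct1 (4), Y2→Port (2); capacity 2 + 4 + 2 = 8.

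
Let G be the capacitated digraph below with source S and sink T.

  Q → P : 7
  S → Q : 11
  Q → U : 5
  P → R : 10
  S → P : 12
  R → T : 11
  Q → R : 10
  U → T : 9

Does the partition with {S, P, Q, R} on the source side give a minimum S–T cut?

Given cut capacity: 5 + 11 = 16.
Augment S→P→R→T: bottleneck 10, flow now 10.
Augment S→Q→R→T: bottleneck 1, flow now 11.
Augment S→Q→U→T: bottleneck 5, flow now 16.
No augmenting path remains; maximum flow = 16.
Cut capacity 16 equals the max flow, so it is a minimum cut.

Yes — it is a minimum cut (capacity 16).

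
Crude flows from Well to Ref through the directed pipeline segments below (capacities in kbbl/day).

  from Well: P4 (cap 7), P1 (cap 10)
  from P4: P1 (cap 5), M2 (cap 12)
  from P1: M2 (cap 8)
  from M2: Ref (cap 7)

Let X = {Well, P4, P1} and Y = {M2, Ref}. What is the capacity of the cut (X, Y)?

20

Edges leaving {Well, P4, P1}: P4→M2 (12), P1→M2 (8).
Cut capacity = 12 + 8 = 20.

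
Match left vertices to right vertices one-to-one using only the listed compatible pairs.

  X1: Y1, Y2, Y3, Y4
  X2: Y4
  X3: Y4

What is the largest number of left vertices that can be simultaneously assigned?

2

Unit-capacity flow: source→left, listed edges, right→sink; max matching = max flow.
Augmenting path X1→Y1 (+1); matched 1.
Augmenting path X2→Y4 (+1); matched 2.
No augmenting path remains; maximum matching = 2.
König certificate: {X1, Y4} is a vertex cover of size 2 (every listed pair touches it), so no matching can be larger.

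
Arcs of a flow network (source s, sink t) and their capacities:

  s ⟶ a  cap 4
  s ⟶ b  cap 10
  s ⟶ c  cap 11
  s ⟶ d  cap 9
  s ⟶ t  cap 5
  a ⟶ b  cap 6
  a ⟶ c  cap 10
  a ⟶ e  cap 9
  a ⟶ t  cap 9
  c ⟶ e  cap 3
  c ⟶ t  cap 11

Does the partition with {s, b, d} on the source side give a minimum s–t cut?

Given cut capacity: 4 + 11 + 5 = 20.
Augment s→t: bottleneck 5, flow now 5.
Augment s→a→t: bottleneck 4, flow now 9.
Augment s→c→t: bottleneck 11, flow now 20.
No augmenting path remains; maximum flow = 20.
Cut capacity 20 equals the max flow, so it is a minimum cut.

Yes — it is a minimum cut (capacity 20).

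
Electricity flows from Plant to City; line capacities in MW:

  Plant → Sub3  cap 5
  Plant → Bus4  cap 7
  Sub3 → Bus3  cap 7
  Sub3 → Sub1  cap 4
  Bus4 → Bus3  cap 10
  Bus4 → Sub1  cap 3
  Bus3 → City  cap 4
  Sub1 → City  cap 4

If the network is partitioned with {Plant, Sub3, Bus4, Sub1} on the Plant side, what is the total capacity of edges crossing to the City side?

21

Edges leaving {Plant, Sub3, Bus4, Sub1}: Sub3→Bus3 (7), Bus4→Bus3 (10), Sub1→City (4).
Cut capacity = 7 + 10 + 4 = 21.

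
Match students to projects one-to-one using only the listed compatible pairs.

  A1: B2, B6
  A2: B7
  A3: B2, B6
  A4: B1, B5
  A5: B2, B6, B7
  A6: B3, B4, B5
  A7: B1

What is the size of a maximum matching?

Unit-capacity flow: source→left, listed edges, right→sink; max matching = max flow.
Augmenting path A1→B2 (+1); matched 1.
Augmenting path A2→B7 (+1); matched 2.
Augmenting path A3→B6 (+1); matched 3.
Augmenting path A4→B1 (+1); matched 4.
Augmenting path A6→B3 (+1); matched 5.
Augmenting path A7→B1→A4→B5 (+1); matched 6.
No augmenting path remains; maximum matching = 6.
König certificate: {A4, A6, A7, B2, B6, B7} is a vertex cover of size 6 (every listed pair touches it), so no matching can be larger.

6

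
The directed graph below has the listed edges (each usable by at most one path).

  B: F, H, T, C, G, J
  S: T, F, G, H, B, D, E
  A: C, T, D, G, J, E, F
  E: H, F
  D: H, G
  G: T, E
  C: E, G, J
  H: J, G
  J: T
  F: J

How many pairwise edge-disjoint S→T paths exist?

4

Assign every edge capacity 1; by Menger, the answer equals the max flow.
Path S→T (+1); total 1.
Path S→B→T (+1); total 2.
Path S→G→T (+1); total 3.
Path S→F→J→T (+1); total 4.
No residual S→T path; max flow = 4.
Certifying cut of size 4: {G→T, J→T, S→B, S→T}.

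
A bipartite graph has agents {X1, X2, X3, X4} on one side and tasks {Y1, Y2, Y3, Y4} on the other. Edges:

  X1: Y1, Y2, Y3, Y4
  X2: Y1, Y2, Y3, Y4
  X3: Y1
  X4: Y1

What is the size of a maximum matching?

3

Unit-capacity flow: source→left, listed edges, right→sink; max matching = max flow.
Augmenting path X1→Y1 (+1); matched 1.
Augmenting path X2→Y2 (+1); matched 2.
Augmenting path X3→Y1→X1→Y3 (+1); matched 3.
No augmenting path remains; maximum matching = 3.
König certificate: {X1, X2, Y1} is a vertex cover of size 3 (every listed pair touches it), so no matching can be larger.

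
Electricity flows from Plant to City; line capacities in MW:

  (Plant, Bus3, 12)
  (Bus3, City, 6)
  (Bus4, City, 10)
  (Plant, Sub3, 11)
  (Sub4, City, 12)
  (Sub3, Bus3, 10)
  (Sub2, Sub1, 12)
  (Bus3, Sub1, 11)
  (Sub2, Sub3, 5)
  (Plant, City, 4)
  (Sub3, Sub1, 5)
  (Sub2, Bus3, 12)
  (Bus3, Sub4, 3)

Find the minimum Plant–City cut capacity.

13

Augment Plant→City: bottleneck 4, flow now 4.
Augment Plant→Bus3→City: bottleneck 6, flow now 10.
Augment Plant→Bus3→Sub4→City: bottleneck 3, flow now 13.
No augmenting path remains; maximum flow = 13.
By max-flow min-cut, the minimum cut capacity equals the max flow.
In the residual graph, reachable from Plant: {Plant, Sub3, Bus3, Sub1}.
Min-cut edges: Plant→City (4), Bus3→Sub4 (3), Bus3→City (6); capacity 4 + 3 + 6 = 13.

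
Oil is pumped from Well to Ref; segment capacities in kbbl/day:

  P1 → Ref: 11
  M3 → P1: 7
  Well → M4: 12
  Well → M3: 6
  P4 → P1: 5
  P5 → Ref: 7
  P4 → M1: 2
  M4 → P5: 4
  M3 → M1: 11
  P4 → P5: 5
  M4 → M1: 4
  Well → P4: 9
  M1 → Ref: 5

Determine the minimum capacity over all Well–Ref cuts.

Augment Well→M4→M1→Ref: bottleneck 4, flow now 4.
Augment Well→M4→P5→Ref: bottleneck 4, flow now 8.
Augment Well→P4→M1→Ref: bottleneck 1, flow now 9.
Augment Well→P4→P1→Ref: bottleneck 5, flow now 14.
Augment Well→P4→P5→Ref: bottleneck 3, flow now 17.
Augment Well→M3→P1→Ref: bottleneck 6, flow now 23.
No augmenting path remains; maximum flow = 23.
By max-flow min-cut, the minimum cut capacity equals the max flow.
In the residual graph, reachable from Well: {Well, M4}.
Min-cut edges: Well→P4 (9), Well→M3 (6), M4→M1 (4), M4→P5 (4); capacity 9 + 6 + 4 + 4 = 23.

23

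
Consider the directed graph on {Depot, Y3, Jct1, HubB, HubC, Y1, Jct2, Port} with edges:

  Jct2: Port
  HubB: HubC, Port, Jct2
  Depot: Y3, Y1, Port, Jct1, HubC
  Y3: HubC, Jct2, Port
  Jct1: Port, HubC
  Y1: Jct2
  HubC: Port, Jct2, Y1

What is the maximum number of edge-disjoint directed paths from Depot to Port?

Assign every edge capacity 1; by Menger, the answer equals the max flow.
Path Depot→Port (+1); total 1.
Path Depot→Y3→Port (+1); total 2.
Path Depot→Jct1→Port (+1); total 3.
Path Depot→HubC→Port (+1); total 4.
Path Depot→Y1→Jct2→Port (+1); total 5.
No residual Depot→Port path; max flow = 5.
Certifying cut of size 5: {Depot→HubC, Depot→Jct1, Depot→Port, Depot→Y1, Depot→Y3}.

5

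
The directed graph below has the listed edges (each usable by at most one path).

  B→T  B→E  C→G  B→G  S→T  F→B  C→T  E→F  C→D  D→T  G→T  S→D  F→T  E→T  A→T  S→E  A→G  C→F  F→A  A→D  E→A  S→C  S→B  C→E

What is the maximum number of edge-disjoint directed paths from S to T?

Assign every edge capacity 1; by Menger, the answer equals the max flow.
Path S→T (+1); total 1.
Path S→B→T (+1); total 2.
Path S→C→T (+1); total 3.
Path S→D→T (+1); total 4.
Path S→E→T (+1); total 5.
No residual S→T path; max flow = 5.
Certifying cut of size 5: {S→B, S→C, S→D, S→E, S→T}.

5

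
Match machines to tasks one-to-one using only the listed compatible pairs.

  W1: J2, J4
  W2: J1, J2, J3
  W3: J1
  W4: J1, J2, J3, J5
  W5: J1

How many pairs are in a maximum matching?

4

Unit-capacity flow: source→left, listed edges, right→sink; max matching = max flow.
Augmenting path W1→J2 (+1); matched 1.
Augmenting path W2→J1 (+1); matched 2.
Augmenting path W4→J3 (+1); matched 3.
Augmenting path W3→J1→W2→J2→W1→J4 (+1); matched 4.
No augmenting path remains; maximum matching = 4.
König certificate: {W1, W2, W4, J1} is a vertex cover of size 4 (every listed pair touches it), so no matching can be larger.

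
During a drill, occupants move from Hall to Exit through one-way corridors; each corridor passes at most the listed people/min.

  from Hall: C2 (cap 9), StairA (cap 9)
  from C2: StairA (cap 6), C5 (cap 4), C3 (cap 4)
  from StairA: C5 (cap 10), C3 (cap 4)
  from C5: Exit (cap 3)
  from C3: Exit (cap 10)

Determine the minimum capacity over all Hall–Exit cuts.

11

Augment Hall→C2→C5→Exit: bottleneck 3, flow now 3.
Augment Hall→C2→C3→Exit: bottleneck 4, flow now 7.
Augment Hall→StairA→C3→Exit: bottleneck 4, flow now 11.
No augmenting path remains; maximum flow = 11.
By max-flow min-cut, the minimum cut capacity equals the max flow.
In the residual graph, reachable from Hall: {Hall, C2, StairA, C5}.
Min-cut edges: C2→C3 (4), StairA→C3 (4), C5→Exit (3); capacity 4 + 4 + 3 = 11.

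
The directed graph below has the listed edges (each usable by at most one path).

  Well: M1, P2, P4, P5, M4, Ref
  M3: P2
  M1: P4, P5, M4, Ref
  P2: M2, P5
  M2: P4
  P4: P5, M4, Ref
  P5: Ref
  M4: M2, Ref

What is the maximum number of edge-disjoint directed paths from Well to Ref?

5

Assign every edge capacity 1; by Menger, the answer equals the max flow.
Path Well→Ref (+1); total 1.
Path Well→M1→Ref (+1); total 2.
Path Well→P4→Ref (+1); total 3.
Path Well→P5→Ref (+1); total 4.
Path Well→M4→Ref (+1); total 5.
No residual Well→Ref path; max flow = 5.
Certifying cut of size 5: {M4→Ref, P4→Ref, P5→Ref, Well→M1, Well→Ref}.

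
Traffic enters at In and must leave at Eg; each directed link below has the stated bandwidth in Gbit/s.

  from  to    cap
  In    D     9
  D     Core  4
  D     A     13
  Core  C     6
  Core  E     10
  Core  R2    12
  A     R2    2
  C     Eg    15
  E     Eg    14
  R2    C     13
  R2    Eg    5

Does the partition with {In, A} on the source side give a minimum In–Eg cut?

No — its capacity is 11, but the minimum cut has capacity 6.

Given cut capacity: 9 + 2 = 11.
Augment In→D→Core→C→Eg: bottleneck 4, flow now 4.
Augment In→D→A→R2→Eg: bottleneck 2, flow now 6.
No augmenting path remains; maximum flow = 6.
In the residual graph, reachable from In: {In, D, A}.
Min-cut edges: D→Core (4), A→R2 (2); capacity 4 + 2 = 6.
Cut capacity 11 exceeds the max flow 6, so it is not minimum.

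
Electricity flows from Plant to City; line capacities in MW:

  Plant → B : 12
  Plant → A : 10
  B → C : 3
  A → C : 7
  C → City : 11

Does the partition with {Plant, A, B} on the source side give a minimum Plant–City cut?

Given cut capacity: 7 + 3 = 10.
Augment Plant→A→C→City: bottleneck 7, flow now 7.
Augment Plant→B→C→City: bottleneck 3, flow now 10.
No augmenting path remains; maximum flow = 10.
Cut capacity 10 equals the max flow, so it is a minimum cut.

Yes — it is a minimum cut (capacity 10).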